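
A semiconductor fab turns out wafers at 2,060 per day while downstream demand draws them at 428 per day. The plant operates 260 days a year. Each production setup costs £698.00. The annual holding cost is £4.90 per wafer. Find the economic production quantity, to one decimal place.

Q* ≈ 6,326.0 wafers

Annual demand D = 428 × 260 = 111,280.
Production build-up factor (1 − d/p) = 1 − 428/2,060 = 0.7922.
Q* = √(2DS / (H(1 − d/p))) = √(2 × 111,280 × 698 / (4.9 × 0.7922)).
= √(155,346,880 / 3.8819) ≈ 6325.965.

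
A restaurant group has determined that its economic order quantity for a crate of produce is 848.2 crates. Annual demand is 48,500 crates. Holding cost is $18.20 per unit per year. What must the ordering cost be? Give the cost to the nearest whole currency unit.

S ≈ $135

Squaring Q* = √(2DS/H) gives Q*² = 2DS/H.
From Q* = √(2DS/H): S = Q*²H / (2D) = 848.2² × 18.2 / (2 × 48,500) = 134.9883.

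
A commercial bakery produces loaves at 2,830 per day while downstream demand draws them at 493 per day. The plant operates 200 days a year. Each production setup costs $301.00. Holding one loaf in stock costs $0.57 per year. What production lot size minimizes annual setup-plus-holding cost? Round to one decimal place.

Q* ≈ 11,229.6 loaves

Annual demand D = 493 × 200 = 98,600.
Production build-up factor (1 − d/p) = 1 − 493/2,830 = 0.8258.
Q* = √(2DS / (H(1 − d/p))) = √(2 × 98,600 × 301 / (0.57 × 0.8258)).
= √(59,357,200 / 0.4707) ≈ 11229.570.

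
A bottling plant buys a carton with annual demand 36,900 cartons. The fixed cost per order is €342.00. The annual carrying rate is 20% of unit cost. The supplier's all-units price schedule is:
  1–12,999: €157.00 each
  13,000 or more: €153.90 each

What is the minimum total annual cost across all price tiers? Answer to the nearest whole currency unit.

TC* ≈ €5,821,452

Holding cost per unit per year at price C is H = 0.20·C.
Evaluate total cost at each tier's feasible EOQ or, if the EOQ is below the tier, at the tier's minimum quantity.
EOQ at €157.00 = 896.6 (feasible in tier 1): TC = 36,900×€157.00 + (36,900/896.6)×342 + (896.6/2)×0.20×€157.00 = €5,821,451.79.
EOQ at €153.90 = 905.5 < 13000, so use break Q=13000: TC = 36,900×€153.90 + (36,900/13000.0)×342 + (13000.0/2)×0.20×€153.90 = €5,879,950.75.
Lowest total cost among the candidates is at Q = 896.6.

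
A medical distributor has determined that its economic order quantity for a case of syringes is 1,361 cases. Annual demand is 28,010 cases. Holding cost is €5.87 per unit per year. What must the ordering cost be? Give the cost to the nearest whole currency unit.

Squaring Q* = √(2DS/H) gives Q*² = 2DS/H.
From Q* = √(2DS/H): S = Q*²H / (2D) = 1,361² × 5.87 / (2 × 28,010) = 194.0936.

S ≈ €194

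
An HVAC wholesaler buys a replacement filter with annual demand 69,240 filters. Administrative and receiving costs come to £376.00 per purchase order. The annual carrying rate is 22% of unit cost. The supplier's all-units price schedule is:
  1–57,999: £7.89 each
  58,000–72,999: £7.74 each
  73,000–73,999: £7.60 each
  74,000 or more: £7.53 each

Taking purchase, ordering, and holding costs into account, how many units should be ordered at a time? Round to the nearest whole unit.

Holding cost per unit per year at price C is H = 0.22·C.
Candidates are each tier's EOQ (if it falls in that tier) and each price-break quantity.
EOQ at £7.89 = 5476.9 (feasible in tier 1): TC = 69,240×£7.89 + (69,240/5476.9)×376 + (5476.9/2)×0.22×£7.89 = £555,810.46.
EOQ at £7.74 = 5529.8 < 58000, so use break Q=58000: TC = 69,240×£7.74 + (69,240/58000.0)×376 + (58000.0/2)×0.22×£7.74 = £585,747.67.
EOQ at £7.60 = 5580.5 < 73000, so use break Q=73000: TC = 69,240×£7.60 + (69,240/73000.0)×376 + (73000.0/2)×0.22×£7.60 = £587,608.63.
EOQ at £7.53 = 5606.3 < 74000, so use break Q=74000: TC = 69,240×£7.53 + (69,240/74000.0)×376 + (74000.0/2)×0.22×£7.53 = £583,023.21.
Lowest total cost is £555,810.46 at Q = 5476.9.

Q* ≈ 5,477 filters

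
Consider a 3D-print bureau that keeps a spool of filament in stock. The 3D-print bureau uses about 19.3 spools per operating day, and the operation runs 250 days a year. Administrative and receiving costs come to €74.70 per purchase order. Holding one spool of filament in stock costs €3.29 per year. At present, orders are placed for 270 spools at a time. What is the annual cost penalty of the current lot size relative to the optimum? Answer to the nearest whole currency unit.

Extra cost ≈ €239 per year

Annual demand D = 19.3 × 250 = 4,825.
EOQ = √(2DS/H) = √(2 × 4,825 × 74.7 / 3.29) ≈ 468.09.
Cost at Q* = (D/Q*)S + (Q*/2)H = √(2DSH) ≈ €1,540.00.
Cost at Q = 270: (4,825/270)×74.7 + (270/2)×3.29 = €1,334.92 + €444.15 = €1,779.07.
Excess = €1,779.07 − €1,540.00 = €239.06.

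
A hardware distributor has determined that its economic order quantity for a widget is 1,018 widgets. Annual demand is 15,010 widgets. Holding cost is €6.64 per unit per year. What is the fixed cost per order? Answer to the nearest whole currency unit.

S ≈ €229

Invert the EOQ relation Q*² = 2DS/H.
From Q* = √(2DS/H): S = Q*²H / (2D) = 1,018² × 6.64 / (2 × 15,010) = 229.2202.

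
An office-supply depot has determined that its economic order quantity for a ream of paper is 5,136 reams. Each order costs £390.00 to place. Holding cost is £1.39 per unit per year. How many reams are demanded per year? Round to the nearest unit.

The basic EOQ model gives Q* = √(2DS/H); rearrange for the unknown.
From Q* = √(2DS/H): D = Q*²H / (2S) = 5,136² × 1.39 / (2 × 390) = 47007.833.

D ≈ 47,008 reams per year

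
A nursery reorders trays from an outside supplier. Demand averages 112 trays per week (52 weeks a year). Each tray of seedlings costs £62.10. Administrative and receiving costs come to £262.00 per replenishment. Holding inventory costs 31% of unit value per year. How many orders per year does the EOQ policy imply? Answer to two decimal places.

Annual demand D = 112 × 52 = 5,824.
Holding cost H = 0.31 × £62.10 = £19.2510 per unit per year.
The optimal lot size = √(2DS/H) = √(2 × 5,824 × 262 / 19.251) ≈ 398.15.
Orders per year = D / Q* = 5,824 / 398.15 ≈ 14.628.

N ≈ 14.63 orders per year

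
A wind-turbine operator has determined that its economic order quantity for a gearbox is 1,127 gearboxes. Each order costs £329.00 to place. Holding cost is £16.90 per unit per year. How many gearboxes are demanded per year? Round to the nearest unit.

D ≈ 32,622 gearboxes per year

Squaring Q* = √(2DS/H) gives Q*² = 2DS/H.
From Q* = √(2DS/H): D = Q*²H / (2S) = 1,127² × 16.9 / (2 × 329) = 32621.854.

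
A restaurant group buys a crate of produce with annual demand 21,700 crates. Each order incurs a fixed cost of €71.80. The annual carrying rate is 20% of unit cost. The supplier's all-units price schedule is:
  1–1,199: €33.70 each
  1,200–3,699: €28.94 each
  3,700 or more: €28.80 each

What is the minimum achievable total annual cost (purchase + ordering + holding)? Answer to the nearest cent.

TC* ≈ €632,769.18

Holding cost per unit per year at price C is H = 0.20·C.
For each price level, check whether its EOQ is feasible; otherwise the best quantity at that price is the breakpoint.
EOQ at €33.70 = 680.0 (feasible in tier 1): TC = 21,700×€33.70 + (21,700/680.0)×71.8 + (680.0/2)×0.20×€33.70 = €735,872.86.
EOQ at €28.94 = 733.7 < 1200, so use break Q=1200: TC = 21,700×€28.94 + (21,700/1200.0)×71.8 + (1200.0/2)×0.20×€28.94 = €632,769.18.
EOQ at €28.80 = 735.5 < 3700, so use break Q=3700: TC = 21,700×€28.80 + (21,700/3700.0)×71.8 + (3700.0/2)×0.20×€28.80 = €636,037.10.
Lowest total cost among the candidates is at Q = 1200.0.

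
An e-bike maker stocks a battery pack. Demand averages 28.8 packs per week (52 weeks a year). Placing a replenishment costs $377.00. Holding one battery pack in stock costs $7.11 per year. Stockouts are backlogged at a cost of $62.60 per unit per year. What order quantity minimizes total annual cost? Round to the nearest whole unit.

Annual demand D = 28.8 × 52 = 1,497.6.
With planned backorders, Q* = √(2DS/H) · √((H+B)/B).
√(2DS/H) = √(2 × 1,497.6 × 377 / 7.11) = 398.519.
√((H+B)/B) = √((7.11+62.6)/62.6) = 1.0553.
Q* ≈ 420.542.

Q* ≈ 421 packs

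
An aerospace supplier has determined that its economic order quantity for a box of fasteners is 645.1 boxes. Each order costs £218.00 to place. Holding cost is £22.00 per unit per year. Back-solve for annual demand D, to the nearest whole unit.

D ≈ 20,999 boxes per year

Invert the EOQ relation Q*² = 2DS/H.
From Q* = √(2DS/H): D = Q*²H / (2S) = 645.1² × 22 / (2 × 218) = 20998.597.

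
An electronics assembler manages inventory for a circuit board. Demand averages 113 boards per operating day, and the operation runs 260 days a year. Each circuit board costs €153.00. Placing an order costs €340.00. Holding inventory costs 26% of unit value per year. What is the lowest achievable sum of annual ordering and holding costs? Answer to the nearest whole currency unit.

TC* ≈ €28,191

Annual demand D = 113 × 260 = 29,380.
Holding cost H = 0.26 × €153.00 = €39.7800 per unit per year.
Q* = √(2DS/H) = √(2 × 29,380 × 340 / 39.78) ≈ 708.68.
At the optimum the two cost components are equal, so total cost = 2·(Q*/2)H = Q*·H.
Minimum total = √(2DSH) = √(2 × 29,380 × 340 × 39.78) ≈ 28191.147.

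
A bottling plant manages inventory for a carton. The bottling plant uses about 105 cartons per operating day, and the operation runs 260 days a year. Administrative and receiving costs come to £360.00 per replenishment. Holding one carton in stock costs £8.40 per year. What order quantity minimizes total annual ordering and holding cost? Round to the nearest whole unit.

Q* ≈ 1,530 cartons

Annual demand D = 105 × 260 = 27,300.
EOQ = √(2DS / H) = √(2 × 27,300 × 360 / 8.4).
= √(19,656,000 / 8.4) = √2,340,000 ≈ 1529.706.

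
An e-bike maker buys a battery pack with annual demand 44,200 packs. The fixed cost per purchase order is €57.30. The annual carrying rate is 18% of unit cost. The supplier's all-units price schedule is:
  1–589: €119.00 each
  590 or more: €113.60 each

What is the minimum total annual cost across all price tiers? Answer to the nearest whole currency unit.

TC* ≈ €5,031,445

Holding cost per unit per year at price C is H = 0.18·C.
Evaluate total cost at each tier's feasible EOQ or, if the EOQ is below the tier, at the tier's minimum quantity.
EOQ at €119.00 = 486.3 (feasible in tier 1): TC = 44,200×€119.00 + (44,200/486.3)×57.3 + (486.3/2)×0.18×€119.00 = €5,270,216.29.
EOQ at €113.60 = 497.7 < 590, so use break Q=590: TC = 44,200×€113.60 + (44,200/590.0)×57.3 + (590.0/2)×0.18×€113.60 = €5,031,444.80.
Lowest total cost among the candidates is at Q = 590.0.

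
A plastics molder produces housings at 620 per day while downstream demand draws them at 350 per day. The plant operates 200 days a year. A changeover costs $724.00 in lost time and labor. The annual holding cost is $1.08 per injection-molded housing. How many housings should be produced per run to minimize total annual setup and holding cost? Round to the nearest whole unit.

Annual demand D = 350 × 200 = 70,000.
Production build-up factor (1 − d/p) = 1 − 350/620 = 0.4355.
Q* = √(2DS / (H(1 − d/p))) = √(2 × 70,000 × 724 / (1.08 × 0.4355)).
= √(101,360,000 / 0.4703) ≈ 14680.315.

Q* ≈ 14,680 housings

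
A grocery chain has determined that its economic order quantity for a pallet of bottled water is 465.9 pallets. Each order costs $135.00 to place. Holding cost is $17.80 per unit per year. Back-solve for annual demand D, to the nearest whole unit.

D ≈ 14,310 pallets per year

Invert the EOQ relation Q*² = 2DS/H.
From Q* = √(2DS/H): D = Q*²H / (2S) = 465.9² × 17.8 / (2 × 135) = 14310.067.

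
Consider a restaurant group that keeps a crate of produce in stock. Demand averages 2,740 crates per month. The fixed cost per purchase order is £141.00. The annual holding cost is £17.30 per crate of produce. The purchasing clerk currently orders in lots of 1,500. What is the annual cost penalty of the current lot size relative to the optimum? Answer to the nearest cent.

Extra cost ≈ £3,400.48 per year

Annual demand D = 2,740 × 12 = 32,880.
EOQ = √(2DS/H) = √(2 × 32,880 × 141 / 17.3) ≈ 732.09.
Cost at Q* = (D/Q*)S + (Q*/2)H = √(2DSH) ≈ £12,665.24.
Cost at Q = 1,500: (32,880/1,500)×141 + (1,500/2)×17.3 = £3,090.72 + £12,975.00 = £16,065.72.
Excess = £16,065.72 − £12,665.24 = £3,400.48.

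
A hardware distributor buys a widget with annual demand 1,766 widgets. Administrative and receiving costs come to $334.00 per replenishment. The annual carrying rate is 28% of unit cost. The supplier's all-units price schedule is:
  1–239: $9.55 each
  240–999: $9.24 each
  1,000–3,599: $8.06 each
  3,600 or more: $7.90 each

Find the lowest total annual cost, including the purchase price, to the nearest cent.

TC* ≈ $15,952.20

Holding cost per unit per year at price C is H = 0.28·C.
Evaluate total cost at each tier's feasible EOQ or, if the EOQ is below the tier, at the tier's minimum quantity.
Tier 1 ($9.55): EOQ = 664.2 exceeds tier's upper bound 239, so this tier is dominated.
EOQ at $9.24 = 675.3 (feasible in tier 2): TC = 1,766×$9.24 + (1,766/675.3)×334 + (675.3/2)×0.28×$9.24 = $18,064.86.
EOQ at $8.06 = 723.0 < 1000, so use break Q=1000: TC = 1,766×$8.06 + (1,766/1000.0)×334 + (1000.0/2)×0.28×$8.06 = $15,952.20.
EOQ at $7.90 = 730.3 < 3600, so use break Q=3600: TC = 1,766×$7.90 + (1,766/3600.0)×334 + (3600.0/2)×0.28×$7.90 = $18,096.85.
Lowest total cost among the candidates is at Q = 1000.0.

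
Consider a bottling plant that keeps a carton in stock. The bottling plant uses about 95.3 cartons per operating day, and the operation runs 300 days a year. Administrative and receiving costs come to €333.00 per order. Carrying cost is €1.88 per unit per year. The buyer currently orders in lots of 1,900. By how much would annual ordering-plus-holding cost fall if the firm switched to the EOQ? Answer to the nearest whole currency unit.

Extra cost ≈ €814 per year

Annual demand D = 95.3 × 300 = 28,590.
EOQ = √(2DS/H) = √(2 × 28,590 × 333 / 1.88) ≈ 3182.48.
Cost at Q* = (D/Q*)S + (Q*/2)H = √(2DSH) ≈ €5,983.06.
Cost at Q = 1,900: (28,590/1,900)×333 + (1,900/2)×1.88 = €5,010.77 + €1,786.00 = €6,796.77.
Excess = €6,796.77 − €5,983.06 = €813.72.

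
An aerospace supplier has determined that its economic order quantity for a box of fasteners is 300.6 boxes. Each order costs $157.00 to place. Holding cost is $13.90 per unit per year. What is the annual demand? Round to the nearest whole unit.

D ≈ 4,000 boxes per year

The basic EOQ model gives Q* = √(2DS/H); rearrange for the unknown.
From Q* = √(2DS/H): D = Q*²H / (2S) = 300.6² × 13.9 / (2 × 157) = 4000.029.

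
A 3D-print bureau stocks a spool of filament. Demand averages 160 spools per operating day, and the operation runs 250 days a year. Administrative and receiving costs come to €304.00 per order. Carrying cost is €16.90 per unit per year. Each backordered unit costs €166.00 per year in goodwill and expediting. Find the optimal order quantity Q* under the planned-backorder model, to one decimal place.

Q* ≈ 1,259.2 spools

Annual demand D = 160 × 250 = 40,000.
With planned backorders, Q* = √(2DS/H) · √((H+B)/B).
√(2DS/H) = √(2 × 40,000 × 304 / 16.9) = 1199.605.
√((H+B)/B) = √((16.9+166)/166) = 1.0497.
Q* ≈ 1259.190.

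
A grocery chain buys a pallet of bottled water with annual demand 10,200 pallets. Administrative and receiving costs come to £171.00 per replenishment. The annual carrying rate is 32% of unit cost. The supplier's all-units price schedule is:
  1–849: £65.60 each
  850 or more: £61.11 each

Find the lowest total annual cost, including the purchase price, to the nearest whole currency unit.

TC* ≈ £633,685

Holding cost per unit per year at price C is H = 0.32·C.
Candidates are each tier's EOQ (if it falls in that tier) and each price-break quantity.
EOQ at £65.60 = 407.6 (feasible in tier 1): TC = 10,200×£65.60 + (10,200/407.6)×171 + (407.6/2)×0.32×£65.60 = £677,677.36.
EOQ at £61.11 = 422.4 < 850, so use break Q=850: TC = 10,200×£61.11 + (10,200/850.0)×171 + (850.0/2)×0.32×£61.11 = £633,684.96.
Lowest total cost among the candidates is at Q = 850.0.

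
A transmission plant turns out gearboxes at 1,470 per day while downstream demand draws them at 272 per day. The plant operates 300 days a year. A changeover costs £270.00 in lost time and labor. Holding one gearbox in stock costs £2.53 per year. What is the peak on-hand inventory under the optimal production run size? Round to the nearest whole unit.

Annual demand D = 272 × 300 = 81,600.
Production build-up factor (1 − d/p) = 1 − 272/1,470 = 0.8150.
Q* = √(2DS / (H(1 − d/p))) = √(2 × 81,600 × 270 / (2.53 × 0.8150)).
= √(44,064,000 / 2.0619) ≈ 4622.873.
Maximum inventory = Q*(1 − d/p) = 4622.873 × 0.8150 ≈ 3767.484.

I_max ≈ 3,767 gearboxes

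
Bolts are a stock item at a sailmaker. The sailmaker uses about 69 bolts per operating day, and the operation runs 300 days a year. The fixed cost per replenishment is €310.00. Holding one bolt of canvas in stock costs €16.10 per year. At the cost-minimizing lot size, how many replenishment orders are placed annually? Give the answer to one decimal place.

Annual demand D = 69 × 300 = 20,700.
The optimal lot size = √(2DS/H) = √(2 × 20,700 × 310 / 16.1) ≈ 892.83.
Orders per year = D / Q* = 20,700 / 892.83 ≈ 23.185.

N ≈ 23.2 orders per year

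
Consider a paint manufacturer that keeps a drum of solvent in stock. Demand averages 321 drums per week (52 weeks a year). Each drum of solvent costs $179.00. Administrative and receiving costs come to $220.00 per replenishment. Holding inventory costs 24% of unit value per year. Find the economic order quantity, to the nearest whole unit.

Q* ≈ 413 drums

Annual demand D = 321 × 52 = 16,692.
Holding cost H = 0.24 × $179.00 = $42.9600 per unit per year.
EOQ = √(2DS / H) = √(2 × 16,692 × 220 / 42.96).
= √(7,344,480 / 42.96) = √170,960.8939 ≈ 413.474.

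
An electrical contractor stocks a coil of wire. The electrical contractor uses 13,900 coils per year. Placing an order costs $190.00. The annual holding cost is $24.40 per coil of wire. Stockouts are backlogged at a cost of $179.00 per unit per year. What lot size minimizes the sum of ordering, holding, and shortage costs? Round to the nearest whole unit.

Q* ≈ 496 coils

With planned backorders, Q* = √(2DS/H) · √((H+B)/B).
√(2DS/H) = √(2 × 13,900 × 190 / 24.4) = 465.269.
√((H+B)/B) = √((24.4+179)/179) = 1.0660.
Q* ≈ 495.968.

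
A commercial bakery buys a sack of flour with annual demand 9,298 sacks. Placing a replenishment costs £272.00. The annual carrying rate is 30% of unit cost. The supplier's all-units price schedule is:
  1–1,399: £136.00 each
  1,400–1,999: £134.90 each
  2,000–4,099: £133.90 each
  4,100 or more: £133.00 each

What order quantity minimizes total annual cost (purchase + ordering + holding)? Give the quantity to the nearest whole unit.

Holding cost per unit per year at price C is H = 0.30·C.
For each price level, check whether its EOQ is feasible; otherwise the best quantity at that price is the breakpoint.
EOQ at £136.00 = 352.1 (feasible in tier 1): TC = 9,298×£136.00 + (9,298/352.1)×272 + (352.1/2)×0.30×£136.00 = £1,278,893.62.
EOQ at £134.90 = 353.5 < 1400, so use break Q=1400: TC = 9,298×£134.90 + (9,298/1400.0)×272 + (1400.0/2)×0.30×£134.90 = £1,284,435.67.
EOQ at £133.90 = 354.8 < 2000, so use break Q=2000: TC = 9,298×£133.90 + (9,298/2000.0)×272 + (2000.0/2)×0.30×£133.90 = £1,286,436.73.
EOQ at £133.00 = 356.0 < 4100, so use break Q=4100: TC = 9,298×£133.00 + (9,298/4100.0)×272 + (4100.0/2)×0.30×£133.00 = £1,319,045.84.
Lowest total cost is £1,278,893.62 at Q = 352.1.

Q* ≈ 352 sacks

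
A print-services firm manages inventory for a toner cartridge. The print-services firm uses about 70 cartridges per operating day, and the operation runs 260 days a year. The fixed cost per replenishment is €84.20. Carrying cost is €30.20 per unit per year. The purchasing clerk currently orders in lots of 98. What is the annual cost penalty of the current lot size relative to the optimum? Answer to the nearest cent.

Annual demand D = 70 × 260 = 18,200.
EOQ = √(2DS/H) = √(2 × 18,200 × 84.2 / 30.2) ≈ 318.57.
Cost at Q* = (D/Q*)S + (Q*/2)H = √(2DSH) ≈ €9,620.78.
Cost at Q = 98: (18,200/98)×84.2 + (98/2)×30.2 = €15,637.14 + €1,479.80 = €17,116.94.
Excess = €17,116.94 − €9,620.78 = €7,496.16.

Extra cost ≈ €7,496.16 per year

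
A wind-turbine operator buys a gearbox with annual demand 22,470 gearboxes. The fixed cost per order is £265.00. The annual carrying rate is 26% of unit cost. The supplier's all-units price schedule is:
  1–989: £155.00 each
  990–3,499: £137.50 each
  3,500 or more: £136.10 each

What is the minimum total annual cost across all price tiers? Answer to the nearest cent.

Holding cost per unit per year at price C is H = 0.26·C.
Evaluate total cost at each tier's feasible EOQ or, if the EOQ is below the tier, at the tier's minimum quantity.
EOQ at £155.00 = 543.6 (feasible in tier 1): TC = 22,470×£155.00 + (22,470/543.6)×265 + (543.6/2)×0.26×£155.00 = £3,504,757.46.
EOQ at £137.50 = 577.2 < 990, so use break Q=990: TC = 22,470×£137.50 + (22,470/990.0)×265 + (990.0/2)×0.26×£137.50 = £3,113,335.95.
EOQ at £136.10 = 580.1 < 3500, so use break Q=3500: TC = 22,470×£136.10 + (22,470/3500.0)×265 + (3500.0/2)×0.26×£136.10 = £3,121,793.80.
Lowest total cost among the candidates is at Q = 990.0.

TC* ≈ £3,113,335.95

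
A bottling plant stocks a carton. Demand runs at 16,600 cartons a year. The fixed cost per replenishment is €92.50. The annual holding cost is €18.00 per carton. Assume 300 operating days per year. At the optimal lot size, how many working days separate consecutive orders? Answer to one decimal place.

EOQ = √(2DS/H) = √(2 × 16,600 × 92.5 / 18) ≈ 413.05.
Cycle time = Q*/D × 300 = 413.05 / 16,600 × 300 ≈ 7.465 days.

T ≈ 7.5 days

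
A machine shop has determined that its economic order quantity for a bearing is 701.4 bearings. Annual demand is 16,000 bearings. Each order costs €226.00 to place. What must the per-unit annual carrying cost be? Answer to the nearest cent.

H ≈ €14.70

Squaring Q* = √(2DS/H) gives Q*² = 2DS/H.
From Q* = √(2DS/H): H = 2DS / Q*² = 2 × 16,000 × 226 / 701.4² = 14.7003.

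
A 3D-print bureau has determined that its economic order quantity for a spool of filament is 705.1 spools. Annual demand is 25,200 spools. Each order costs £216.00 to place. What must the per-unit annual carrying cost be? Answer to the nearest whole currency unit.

H ≈ £22

The basic EOQ model gives Q* = √(2DS/H); rearrange for the unknown.
From Q* = √(2DS/H): H = 2DS / Q*² = 2 × 25,200 × 216 / 705.1² = 21.8969.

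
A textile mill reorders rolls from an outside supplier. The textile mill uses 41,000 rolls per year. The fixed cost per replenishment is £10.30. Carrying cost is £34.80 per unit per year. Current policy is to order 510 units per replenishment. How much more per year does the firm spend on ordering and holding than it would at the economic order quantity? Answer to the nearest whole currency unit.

Extra cost ≈ £4,281 per year

EOQ = √(2DS/H) = √(2 × 41,000 × 10.3 / 34.8) ≈ 155.79.
Cost at Q* = (D/Q*)S + (Q*/2)H = √(2DSH) ≈ £5,421.45.
Cost at Q = 510: (41,000/510)×10.3 + (510/2)×34.8 = £828.04 + £8,874.00 = £9,702.04.
Excess = £9,702.04 − £5,421.45 = £4,280.59.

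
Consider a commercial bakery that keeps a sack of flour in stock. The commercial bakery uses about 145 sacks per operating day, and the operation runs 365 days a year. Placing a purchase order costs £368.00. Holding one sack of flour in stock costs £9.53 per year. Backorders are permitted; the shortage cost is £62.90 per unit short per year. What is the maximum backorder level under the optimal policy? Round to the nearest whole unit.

S* ≈ 285 sacks

Annual demand D = 145 × 365 = 52,925.
With planned backorders, Q* = √(2DS/H) · √((H+B)/B).
√(2DS/H) = √(2 × 52,925 × 368 / 9.53) = 2021.729.
√((H+B)/B) = √((9.53+62.9)/62.9) = 1.0731.
Q* ≈ 2169.486.
S* = Q* · H/(H+B) = 2169.486 × 9.53/72.43 ≈ 285.451.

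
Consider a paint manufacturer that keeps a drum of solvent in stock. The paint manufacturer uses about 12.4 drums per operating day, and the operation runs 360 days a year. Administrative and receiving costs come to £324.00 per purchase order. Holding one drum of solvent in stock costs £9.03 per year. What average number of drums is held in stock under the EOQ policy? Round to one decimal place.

Average inventory ≈ 283.0 drums

Annual demand D = 12.4 × 360 = 4,464.
EOQ = √(2DS/H) = √(2 × 4,464 × 324 / 9.03) ≈ 565.99.
Average inventory = Q*/2 ≈ 565.99 / 2 = 282.993.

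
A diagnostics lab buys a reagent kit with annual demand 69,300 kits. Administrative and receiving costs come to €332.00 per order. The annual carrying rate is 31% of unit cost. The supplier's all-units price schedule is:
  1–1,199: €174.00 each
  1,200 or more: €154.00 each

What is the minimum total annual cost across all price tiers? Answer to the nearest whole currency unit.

Holding cost per unit per year at price C is H = 0.31·C.
For each price level, check whether its EOQ is feasible; otherwise the best quantity at that price is the breakpoint.
EOQ at €174.00 = 923.6 (feasible in tier 1): TC = 69,300×€174.00 + (69,300/923.6)×332 + (923.6/2)×0.31×€174.00 = €12,108,020.28.
EOQ at €154.00 = 981.8 < 1200, so use break Q=1200: TC = 69,300×€154.00 + (69,300/1200.0)×332 + (1200.0/2)×0.31×€154.00 = €10,720,017.00.
Lowest total cost among the candidates is at Q = 1200.0.

TC* ≈ €10,720,017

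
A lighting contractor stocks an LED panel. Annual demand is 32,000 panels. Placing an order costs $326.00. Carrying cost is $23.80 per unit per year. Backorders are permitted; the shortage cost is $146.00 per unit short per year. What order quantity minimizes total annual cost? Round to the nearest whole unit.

Q* ≈ 1,010 panels

With planned backorders, Q* = √(2DS/H) · √((H+B)/B).
√(2DS/H) = √(2 × 32,000 × 326 / 23.8) = 936.290.
√((H+B)/B) = √((23.8+146)/146) = 1.0784.
Q* ≈ 1009.724.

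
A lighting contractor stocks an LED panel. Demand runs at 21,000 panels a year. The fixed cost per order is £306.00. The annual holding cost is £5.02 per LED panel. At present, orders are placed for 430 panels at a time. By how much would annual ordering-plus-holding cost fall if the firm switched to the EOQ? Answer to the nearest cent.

EOQ = √(2DS/H) = √(2 × 21,000 × 306 / 5.02) ≈ 1600.05.
Cost at Q* = (D/Q*)S + (Q*/2)H = √(2DSH) ≈ £8,032.25.
Cost at Q = 430: (21,000/430)×306 + (430/2)×5.02 = £14,944.19 + £1,079.30 = £16,023.49.
Excess = £16,023.49 − £8,032.25 = £7,991.24.

Extra cost ≈ £7,991.24 per year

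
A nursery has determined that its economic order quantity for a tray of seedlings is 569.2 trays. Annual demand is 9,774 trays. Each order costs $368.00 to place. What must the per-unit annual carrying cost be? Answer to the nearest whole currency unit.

H ≈ $22

The basic EOQ model gives Q* = √(2DS/H); rearrange for the unknown.
From Q* = √(2DS/H): H = 2DS / Q*² = 2 × 9,774 × 368 / 569.2² = 22.2034.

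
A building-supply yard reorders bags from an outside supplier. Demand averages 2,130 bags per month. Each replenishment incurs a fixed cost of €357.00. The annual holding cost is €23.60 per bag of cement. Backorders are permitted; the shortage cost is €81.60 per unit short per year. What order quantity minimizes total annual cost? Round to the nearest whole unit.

Q* ≈ 998 bags

Annual demand D = 2,130 × 12 = 25,560.
With planned backorders, Q* = √(2DS/H) · √((H+B)/B).
√(2DS/H) = √(2 × 25,560 × 357 / 23.6) = 879.374.
√((H+B)/B) = √((23.6+81.6)/81.6) = 1.1354.
Q* ≈ 998.473.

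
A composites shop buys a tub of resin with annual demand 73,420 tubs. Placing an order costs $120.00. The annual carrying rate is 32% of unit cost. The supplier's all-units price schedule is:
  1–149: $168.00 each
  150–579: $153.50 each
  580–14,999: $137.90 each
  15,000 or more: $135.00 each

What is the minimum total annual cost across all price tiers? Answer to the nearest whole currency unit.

Holding cost per unit per year at price C is H = 0.32·C.
Candidates are each tier's EOQ (if it falls in that tier) and each price-break quantity.
Tier 1 ($168.00): EOQ = 572.5 exceeds tier's upper bound 149, so this tier is dominated.
Tier 2 ($153.50): EOQ = 598.9 exceeds tier's upper bound 579, so this tier is dominated.
EOQ at $137.90 = 631.9 (feasible in tier 3): TC = 73,420×$137.90 + (73,420/631.9)×120 + (631.9/2)×0.32×$137.90 = $10,152,502.95.
EOQ at $135.00 = 638.7 < 15000, so use break Q=15000: TC = 73,420×$135.00 + (73,420/15000.0)×120 + (15000.0/2)×0.32×$135.00 = $10,236,287.36.
Lowest total cost among the candidates is at Q = 631.9.

TC* ≈ $10,152,503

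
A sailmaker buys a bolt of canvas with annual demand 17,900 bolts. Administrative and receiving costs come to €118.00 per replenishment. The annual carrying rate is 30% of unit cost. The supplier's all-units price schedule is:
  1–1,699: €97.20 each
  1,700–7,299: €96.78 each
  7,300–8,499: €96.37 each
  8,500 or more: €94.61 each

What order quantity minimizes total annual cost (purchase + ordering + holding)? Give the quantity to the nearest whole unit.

Q* ≈ 381 bolts

Holding cost per unit per year at price C is H = 0.30·C.
Candidates are each tier's EOQ (if it falls in that tier) and each price-break quantity.
EOQ at €97.20 = 380.6 (feasible in tier 1): TC = 17,900×€97.20 + (17,900/380.6)×118 + (380.6/2)×0.30×€97.20 = €1,750,978.81.
EOQ at €96.78 = 381.4 < 1700, so use break Q=1700: TC = 17,900×€96.78 + (17,900/1700.0)×118 + (1700.0/2)×0.30×€96.78 = €1,758,283.37.
EOQ at €96.37 = 382.3 < 7300, so use break Q=7300: TC = 17,900×€96.37 + (17,900/7300.0)×118 + (7300.0/2)×0.30×€96.37 = €1,830,837.49.
EOQ at €94.61 = 385.8 < 8500, so use break Q=8500: TC = 17,900×€94.61 + (17,900/8500.0)×118 + (8500.0/2)×0.30×€94.61 = €1,814,395.24.
Lowest total cost is €1,750,978.81 at Q = 380.6.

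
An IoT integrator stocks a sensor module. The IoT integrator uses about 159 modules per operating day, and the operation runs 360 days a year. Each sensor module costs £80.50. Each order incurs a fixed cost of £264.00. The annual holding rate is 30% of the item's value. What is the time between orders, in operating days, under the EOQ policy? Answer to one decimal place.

Annual demand D = 159 × 360 = 57,240.
Holding cost H = 0.30 × £80.50 = £24.1500 per unit per year.
EOQ = √(2DS/H) = √(2 × 57,240 × 264 / 24.15) ≈ 1118.69.
Cycle time = Q*/D × 360 = 1118.69 / 57,240 × 360 ≈ 7.036 days.

T ≈ 7.0 days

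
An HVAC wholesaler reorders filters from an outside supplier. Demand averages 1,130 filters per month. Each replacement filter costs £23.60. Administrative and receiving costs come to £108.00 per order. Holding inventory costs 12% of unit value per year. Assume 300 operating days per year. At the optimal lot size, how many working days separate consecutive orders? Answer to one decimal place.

T ≈ 22.5 days

Annual demand D = 1,130 × 12 = 13,560.
Holding cost H = 0.12 × £23.60 = £2.8320 per unit per year.
The optimal lot size = √(2DS/H) = √(2 × 13,560 × 108 / 2.832) ≈ 1016.97.
Cycle time = Q*/D × 300 = 1016.97 / 13,560 × 300 ≈ 22.499 days.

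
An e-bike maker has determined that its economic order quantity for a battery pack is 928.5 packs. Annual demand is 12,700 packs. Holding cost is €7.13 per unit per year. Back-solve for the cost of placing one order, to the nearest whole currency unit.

S ≈ €242

The basic EOQ model gives Q* = √(2DS/H); rearrange for the unknown.
From Q* = √(2DS/H): S = Q*²H / (2D) = 928.5² × 7.13 / (2 × 12,700) = 242.0024.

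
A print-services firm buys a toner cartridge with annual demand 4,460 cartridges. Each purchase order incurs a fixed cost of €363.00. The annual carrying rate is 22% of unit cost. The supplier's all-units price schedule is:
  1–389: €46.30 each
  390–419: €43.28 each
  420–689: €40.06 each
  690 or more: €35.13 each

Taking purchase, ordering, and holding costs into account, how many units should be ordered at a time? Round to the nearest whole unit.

Q* ≈ 690 cartridges

Holding cost per unit per year at price C is H = 0.22·C.
For each price level, check whether its EOQ is feasible; otherwise the best quantity at that price is the breakpoint.
Tier 1 (€46.30): EOQ = 563.8 exceeds tier's upper bound 389, so this tier is dominated.
Tier 2 (€43.28): EOQ = 583.2 exceeds tier's upper bound 419, so this tier is dominated.
EOQ at €40.06 = 606.1 (feasible in tier 3): TC = 4,460×€40.06 + (4,460/606.1)×363 + (606.1/2)×0.22×€40.06 = €184,009.58.
EOQ at €35.13 = 647.3 < 690, so use break Q=690: TC = 4,460×€35.13 + (4,460/690.0)×363 + (690.0/2)×0.22×€35.13 = €161,692.51.
Lowest total cost is €161,692.51 at Q = 690.0.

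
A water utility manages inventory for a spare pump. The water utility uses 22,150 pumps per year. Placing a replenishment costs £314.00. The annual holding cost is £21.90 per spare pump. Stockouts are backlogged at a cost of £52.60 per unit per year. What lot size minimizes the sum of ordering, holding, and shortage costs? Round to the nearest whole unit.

Q* ≈ 948 pumps

With planned backorders, Q* = √(2DS/H) · √((H+B)/B).
√(2DS/H) = √(2 × 22,150 × 314 / 21.9) = 796.975.
√((H+B)/B) = √((21.9+52.6)/52.6) = 1.1901.
Q* ≈ 948.484.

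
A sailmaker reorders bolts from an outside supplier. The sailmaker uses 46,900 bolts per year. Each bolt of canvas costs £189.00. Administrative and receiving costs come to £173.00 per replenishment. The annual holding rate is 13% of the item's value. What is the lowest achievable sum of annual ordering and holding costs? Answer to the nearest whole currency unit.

TC* ≈ £19,968

Holding cost H = 0.13 × £189.00 = £24.5700 per unit per year.
EOQ = √(2DS/H) = √(2 × 46,900 × 173 / 24.57) ≈ 812.68.
At the optimum the two cost components are equal, so total cost = 2·(Q*/2)H = Q*·H.
Minimum total = √(2DSH) = √(2 × 46,900 × 173 × 24.57) ≈ 19967.654.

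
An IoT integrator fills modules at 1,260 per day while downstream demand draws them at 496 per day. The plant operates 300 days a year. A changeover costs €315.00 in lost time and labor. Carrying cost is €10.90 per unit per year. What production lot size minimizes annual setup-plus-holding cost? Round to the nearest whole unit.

Annual demand D = 496 × 300 = 148,800.
Production build-up factor (1 − d/p) = 1 − 496/1,260 = 0.6063.
Q* = √(2DS / (H(1 − d/p))) = √(2 × 148,800 × 315 / (10.9 × 0.6063)).
= √(93,744,000 / 6.6092) ≈ 3766.145.

Q* ≈ 3,766 modules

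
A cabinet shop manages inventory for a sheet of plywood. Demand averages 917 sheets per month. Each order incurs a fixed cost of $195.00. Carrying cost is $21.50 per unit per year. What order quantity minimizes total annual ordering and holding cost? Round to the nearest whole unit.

Q* ≈ 447 sheets

Annual demand D = 917 × 12 = 11,004.
EOQ = √(2DS / H) = √(2 × 11,004 × 195 / 21.5).
= √(4,291,560 / 21.5) = √199,607.4419 ≈ 446.774.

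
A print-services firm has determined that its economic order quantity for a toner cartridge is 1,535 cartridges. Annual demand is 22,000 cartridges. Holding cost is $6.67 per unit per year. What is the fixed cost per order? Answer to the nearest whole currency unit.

The basic EOQ model gives Q* = √(2DS/H); rearrange for the unknown.
From Q* = √(2DS/H): S = Q*²H / (2D) = 1,535² × 6.67 / (2 × 22,000) = 357.1823.

S ≈ $357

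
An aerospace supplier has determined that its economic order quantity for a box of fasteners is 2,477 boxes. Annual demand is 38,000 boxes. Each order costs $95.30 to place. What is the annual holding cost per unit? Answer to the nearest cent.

Squaring Q* = √(2DS/H) gives Q*² = 2DS/H.
From Q* = √(2DS/H): H = 2DS / Q*² = 2 × 38,000 × 95.3 / 2,477² = 1.1805.

H ≈ $1.18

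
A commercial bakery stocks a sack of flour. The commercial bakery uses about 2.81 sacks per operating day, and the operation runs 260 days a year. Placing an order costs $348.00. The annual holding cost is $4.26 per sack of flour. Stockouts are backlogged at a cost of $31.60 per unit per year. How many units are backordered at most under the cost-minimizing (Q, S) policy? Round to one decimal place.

Annual demand D = 2.81 × 260 = 730.6.
With planned backorders, Q* = √(2DS/H) · √((H+B)/B).
√(2DS/H) = √(2 × 730.6 × 348 / 4.26) = 345.493.
√((H+B)/B) = √((4.26+31.6)/31.6) = 1.0653.
Q* ≈ 368.045.
S* = Q* · H/(H+B) = 368.045 × 4.26/35.86 ≈ 43.722.

S* ≈ 43.7 sacks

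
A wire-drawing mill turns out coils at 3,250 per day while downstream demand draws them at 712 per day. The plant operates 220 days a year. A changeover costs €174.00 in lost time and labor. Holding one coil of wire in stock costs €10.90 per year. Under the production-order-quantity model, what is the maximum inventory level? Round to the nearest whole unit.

Annual demand D = 712 × 220 = 156,640.
Production build-up factor (1 − d/p) = 1 − 712/3,250 = 0.7809.
Q* = √(2DS / (H(1 − d/p))) = √(2 × 156,640 × 174 / (10.9 × 0.7809)).
= √(54,510,720 / 8.5121) ≈ 2530.600.
Maximum inventory = Q*(1 − d/p) = 2530.600 × 0.7809 ≈ 1976.204.

I_max ≈ 1,976 coils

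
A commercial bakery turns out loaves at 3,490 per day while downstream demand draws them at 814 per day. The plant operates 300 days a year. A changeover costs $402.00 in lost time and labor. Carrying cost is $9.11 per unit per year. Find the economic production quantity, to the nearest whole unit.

Q* ≈ 5,302 loaves

Annual demand D = 814 × 300 = 244,200.
Production build-up factor (1 − d/p) = 1 − 814/3,490 = 0.7668.
Q* = √(2DS / (H(1 − d/p))) = √(2 × 244,200 × 402 / (9.11 × 0.7668)).
= √(196,336,800 / 6.9852) ≈ 5301.653.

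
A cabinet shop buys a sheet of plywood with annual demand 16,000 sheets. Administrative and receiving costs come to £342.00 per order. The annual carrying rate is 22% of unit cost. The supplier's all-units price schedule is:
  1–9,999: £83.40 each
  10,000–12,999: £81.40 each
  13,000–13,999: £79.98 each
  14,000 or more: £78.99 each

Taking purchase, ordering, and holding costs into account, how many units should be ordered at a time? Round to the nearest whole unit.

Holding cost per unit per year at price C is H = 0.22·C.
Candidates are each tier's EOQ (if it falls in that tier) and each price-break quantity.
EOQ at £83.40 = 772.3 (feasible in tier 1): TC = 16,000×£83.40 + (16,000/772.3)×342 + (772.3/2)×0.22×£83.40 = £1,348,570.41.
EOQ at £81.40 = 781.7 < 10000, so use break Q=10000: TC = 16,000×£81.40 + (16,000/10000.0)×342 + (10000.0/2)×0.22×£81.40 = £1,392,487.20.
EOQ at £79.98 = 788.7 < 13000, so use break Q=13000: TC = 16,000×£79.98 + (16,000/13000.0)×342 + (13000.0/2)×0.22×£79.98 = £1,394,472.32.
EOQ at £78.99 = 793.6 < 14000, so use break Q=14000: TC = 16,000×£78.99 + (16,000/14000.0)×342 + (14000.0/2)×0.22×£78.99 = £1,385,875.46.
Lowest total cost is £1,348,570.41 at Q = 772.3.

Q* ≈ 772 sheets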